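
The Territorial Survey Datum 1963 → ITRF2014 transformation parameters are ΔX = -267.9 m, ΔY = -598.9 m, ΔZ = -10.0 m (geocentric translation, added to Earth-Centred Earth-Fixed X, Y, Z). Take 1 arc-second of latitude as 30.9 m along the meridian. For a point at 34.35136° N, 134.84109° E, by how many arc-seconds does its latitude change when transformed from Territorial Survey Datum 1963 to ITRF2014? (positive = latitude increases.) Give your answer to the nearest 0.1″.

sin φ = 0.564266, cos φ = 0.825593, sin λ = 0.709065, cos λ = -0.705143.
North component: ΔN = −sin φ cos λ·ΔX − sin φ sin λ·ΔY + cos φ·ΔZ = −(0.564266)(-0.705143)(-267.9) − (0.564266)(0.709065)(-598.9) + (0.825593)(-10.0) = 124.77 m.
1° of latitude spans 3600 × 30.90 = 111240 m, so Δφ = 124.77 / 111240 × 3600 = 4.038″.

Δφ = 4.0″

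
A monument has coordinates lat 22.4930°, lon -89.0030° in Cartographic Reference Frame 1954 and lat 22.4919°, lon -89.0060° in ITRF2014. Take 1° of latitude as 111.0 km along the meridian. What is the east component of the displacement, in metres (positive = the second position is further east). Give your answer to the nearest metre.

Δφ = 22.4919° − 22.4930° = -0.0011°; Δλ = -89.0060° − -89.0030° = -0.0030°.
ΔN = Δφ × 111000 = -122.1 m; ΔE = Δλ × 111000 × cos(22.4930°) = -0.0030 × 111000 × 0.923926 = -307.7 m.

ΔE = -308 m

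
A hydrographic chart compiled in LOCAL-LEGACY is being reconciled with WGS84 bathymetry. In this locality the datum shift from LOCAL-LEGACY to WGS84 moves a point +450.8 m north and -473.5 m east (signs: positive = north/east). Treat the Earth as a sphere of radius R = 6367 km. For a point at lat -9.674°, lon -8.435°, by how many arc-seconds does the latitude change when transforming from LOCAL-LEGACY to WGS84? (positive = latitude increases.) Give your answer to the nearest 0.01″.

Δφ = 14.60″

On a sphere of radius R, 1 rad of latitude = R, so Δφ = ΔN / R = 450.8 / 6367000 = 7.0803e-05 rad = 14.604″.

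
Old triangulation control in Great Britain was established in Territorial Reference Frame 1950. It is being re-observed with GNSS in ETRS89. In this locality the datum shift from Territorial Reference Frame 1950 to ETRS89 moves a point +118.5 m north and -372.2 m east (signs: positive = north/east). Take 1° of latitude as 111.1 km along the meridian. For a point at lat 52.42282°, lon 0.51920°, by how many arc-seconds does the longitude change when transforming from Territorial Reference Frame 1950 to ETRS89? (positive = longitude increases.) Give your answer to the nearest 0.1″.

At latitude 52.42282°, cos φ = 0.609830.
1° of longitude at this latitude = 111.1 × cos φ = 67.75 km, so Δλ = -372.2 / 67752.1 = -0.0054936° = -19.777″.

Δλ = -19.8″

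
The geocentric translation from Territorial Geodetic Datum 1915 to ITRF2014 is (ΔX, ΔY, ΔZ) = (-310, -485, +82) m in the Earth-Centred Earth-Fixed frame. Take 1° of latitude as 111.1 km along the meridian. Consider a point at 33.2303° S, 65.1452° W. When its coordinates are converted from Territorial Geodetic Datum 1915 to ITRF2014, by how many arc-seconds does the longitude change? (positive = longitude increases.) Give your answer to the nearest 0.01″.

sin φ = -0.548006, cos φ = 0.836475, sin λ = -0.907376, cos λ = 0.420320.
East component: ΔE = −sin λ·ΔX + cos λ·ΔY = −(-0.907376)(-310) + (0.420320)(-485) = -485.14 m.
1° of latitude spans 111100 m; at latitude φ, 1° of longitude spans that × cos φ = 92932.3 m, so Δλ = -485.14 / 92932.3 × 3600 = -18.793″.

Δλ = -18.79″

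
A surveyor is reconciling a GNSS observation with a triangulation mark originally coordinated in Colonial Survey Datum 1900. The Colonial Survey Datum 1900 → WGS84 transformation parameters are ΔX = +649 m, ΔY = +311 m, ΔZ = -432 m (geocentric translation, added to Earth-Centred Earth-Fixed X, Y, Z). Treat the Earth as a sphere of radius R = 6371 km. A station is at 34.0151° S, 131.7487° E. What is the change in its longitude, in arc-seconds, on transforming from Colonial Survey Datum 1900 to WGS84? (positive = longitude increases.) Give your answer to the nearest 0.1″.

Δλ = -27.0″

sin φ = -0.559411, cos φ = 0.828890, sin λ = 0.746072, cos λ = -0.665865.
East component: ΔE = −sin λ·ΔX + cos λ·ΔY = −(0.746072)(649) + (-0.665865)(311) = -691.28 m.
1° of latitude spans πR/180 = 111195 m; at latitude φ, 1° of longitude spans that × cos φ = 92168.4 m, so Δλ = -691.28 / 92168.4 × 3600 = -27.001″.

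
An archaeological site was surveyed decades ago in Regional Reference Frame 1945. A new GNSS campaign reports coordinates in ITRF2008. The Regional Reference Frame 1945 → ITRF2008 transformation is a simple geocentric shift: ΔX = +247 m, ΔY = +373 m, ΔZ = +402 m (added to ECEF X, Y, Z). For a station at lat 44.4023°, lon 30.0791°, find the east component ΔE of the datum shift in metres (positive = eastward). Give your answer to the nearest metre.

At φ = 44.4023°, λ = 30.0791°: sin φ = 0.699692, cos φ = 0.714445, sin λ = 0.501195, cos λ = 0.865334.
ΔE = −sin λ·ΔX + cos λ·ΔY = −(0.501195)·(247) + (0.865334)·(373) = 198.97 m.

ΔE = 199 m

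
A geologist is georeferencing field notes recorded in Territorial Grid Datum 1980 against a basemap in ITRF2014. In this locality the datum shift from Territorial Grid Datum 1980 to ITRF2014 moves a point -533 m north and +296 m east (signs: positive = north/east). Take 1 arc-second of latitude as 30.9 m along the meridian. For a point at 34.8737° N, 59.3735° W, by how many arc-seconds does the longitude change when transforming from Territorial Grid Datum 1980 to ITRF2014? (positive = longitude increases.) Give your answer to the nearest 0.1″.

At latitude 34.8737°, cos φ = 0.820414.
1″ of longitude at this latitude = 30.90 × cos φ = 25.3508 m, so Δλ = 296.0 / 25.3508 = 11.676″.

Δλ = 11.7″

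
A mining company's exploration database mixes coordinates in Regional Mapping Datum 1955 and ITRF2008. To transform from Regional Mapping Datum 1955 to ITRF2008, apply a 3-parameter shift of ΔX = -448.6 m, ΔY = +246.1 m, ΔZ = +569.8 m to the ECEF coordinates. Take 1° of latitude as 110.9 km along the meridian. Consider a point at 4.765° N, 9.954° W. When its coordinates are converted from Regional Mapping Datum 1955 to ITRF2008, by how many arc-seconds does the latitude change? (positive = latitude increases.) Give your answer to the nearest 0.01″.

sin φ = 0.083069, cos φ = 0.996544, sin λ = -0.172857, cos λ = 0.984947.
North component: ΔN = −sin φ cos λ·ΔX − sin φ sin λ·ΔY + cos φ·ΔZ = −(0.083069)(0.984947)(-448.6) − (0.083069)(-0.172857)(246.1) + (0.996544)(569.8) = 608.07 m.
1° of latitude spans 110900 m, so Δφ = 608.07 / 110900 × 3600 = 19.739″.

Δφ = 19.74″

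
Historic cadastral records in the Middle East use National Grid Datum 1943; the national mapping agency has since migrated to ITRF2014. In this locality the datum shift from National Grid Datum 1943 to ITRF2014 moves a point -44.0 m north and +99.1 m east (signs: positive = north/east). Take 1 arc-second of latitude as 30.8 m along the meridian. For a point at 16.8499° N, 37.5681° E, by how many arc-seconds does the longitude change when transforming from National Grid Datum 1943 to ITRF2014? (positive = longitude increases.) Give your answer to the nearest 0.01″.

At latitude 16.8499°, cos φ = 0.957067.
1″ of longitude at this latitude = 30.80 × cos φ = 29.4777 m, so Δλ = 99.1 / 29.4777 = 3.362″.

Δλ = 3.36″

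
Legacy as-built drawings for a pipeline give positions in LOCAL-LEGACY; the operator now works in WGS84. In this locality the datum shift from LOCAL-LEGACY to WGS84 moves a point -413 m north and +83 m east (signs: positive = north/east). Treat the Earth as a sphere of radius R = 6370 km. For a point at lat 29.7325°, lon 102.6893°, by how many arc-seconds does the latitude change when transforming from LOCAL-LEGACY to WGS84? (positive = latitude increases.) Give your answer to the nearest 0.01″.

On a sphere of radius R, 1 rad of latitude = R, so Δφ = ΔN / R = -413.0 / 6370000 = -6.4835e-05 rad = -13.373″.

Δφ = -13.37″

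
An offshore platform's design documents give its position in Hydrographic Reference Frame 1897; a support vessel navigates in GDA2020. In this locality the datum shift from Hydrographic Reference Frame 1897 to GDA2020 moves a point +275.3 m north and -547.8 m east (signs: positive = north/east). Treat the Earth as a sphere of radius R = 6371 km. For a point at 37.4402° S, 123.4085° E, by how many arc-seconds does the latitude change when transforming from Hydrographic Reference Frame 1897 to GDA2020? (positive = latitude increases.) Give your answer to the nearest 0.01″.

On a sphere of radius R, 1 rad of latitude = R, so Δφ = ΔN / R = 275.3 / 6371000 = 4.3211e-05 rad = 8.913″.

Δφ = 8.91″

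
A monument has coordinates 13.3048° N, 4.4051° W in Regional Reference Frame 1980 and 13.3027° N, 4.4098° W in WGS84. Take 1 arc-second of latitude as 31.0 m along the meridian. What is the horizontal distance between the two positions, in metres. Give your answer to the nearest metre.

Δφ = 13.3027° − 13.3048° = -0.0021°; Δλ = -4.4098° − -4.4051° = -0.0047°.
1° of latitude = 3600 × 31.00 = 111600 m.
ΔN = Δφ × 111600 = -234.4 m; ΔE = Δλ × 111600 × cos(13.3048°) = -0.0047 × 111600 × 0.973160 = -510.4 m.
Distance = √(ΔE² + ΔN²) = √((-510.4)² + (-234.4)²) = 561.7 m.

562 m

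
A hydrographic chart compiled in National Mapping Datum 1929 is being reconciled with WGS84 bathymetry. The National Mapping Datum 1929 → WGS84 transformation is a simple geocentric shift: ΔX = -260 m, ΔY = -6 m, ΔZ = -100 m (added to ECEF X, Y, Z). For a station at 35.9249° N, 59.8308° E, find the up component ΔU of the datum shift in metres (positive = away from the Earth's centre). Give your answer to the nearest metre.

The local up (radial) axis is (cos φ cos λ, cos φ sin λ, sin φ), giving ΔU = -105.810 − 4.201 − 58.672 = -168.68 m.

ΔU = -169 m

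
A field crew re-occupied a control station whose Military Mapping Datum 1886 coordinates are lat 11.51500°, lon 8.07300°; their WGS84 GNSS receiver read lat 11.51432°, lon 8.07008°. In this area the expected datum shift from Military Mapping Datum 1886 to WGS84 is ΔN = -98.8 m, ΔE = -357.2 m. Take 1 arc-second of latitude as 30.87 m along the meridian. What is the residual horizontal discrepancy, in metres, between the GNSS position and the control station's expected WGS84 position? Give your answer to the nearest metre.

46 m

Observed coordinate differences: Δφ = -0.00068°, Δλ = -0.00292°.
Converting to metres (1° lat = 111132 m, cos φ = 0.979872): observed ΔN = -75.6 m, observed ΔE = -318.0 m.
Subtracting the expected shift leaves a residual of -75.6 − (-98.8) = 23.2 m north and -318.0 − (-357.2) = 39.2 m east.
Residual distance = √(23.2² + 39.2²) = 45.6 m.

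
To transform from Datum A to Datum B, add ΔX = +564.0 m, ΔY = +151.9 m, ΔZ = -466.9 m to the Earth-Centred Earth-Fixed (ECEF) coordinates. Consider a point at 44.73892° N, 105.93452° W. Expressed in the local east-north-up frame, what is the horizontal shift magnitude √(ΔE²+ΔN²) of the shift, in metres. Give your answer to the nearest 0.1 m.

514.8 m

The local east axis at (φ, λ) is (−sin λ, cos λ, 0), so ΔE = −sin(-105.93452°)·564.0 + cos(-105.93452°)·151.9 = 500.63 m.
The local north axis is (−sin φ cos λ, −sin φ sin λ, cos φ), giving ΔN = 108.988 + 102.811 − 331.649 = -119.85 m.
Horizontal magnitude = √(ΔE² + ΔN²) = √(500.63² + (-119.85)²) = 514.77 m.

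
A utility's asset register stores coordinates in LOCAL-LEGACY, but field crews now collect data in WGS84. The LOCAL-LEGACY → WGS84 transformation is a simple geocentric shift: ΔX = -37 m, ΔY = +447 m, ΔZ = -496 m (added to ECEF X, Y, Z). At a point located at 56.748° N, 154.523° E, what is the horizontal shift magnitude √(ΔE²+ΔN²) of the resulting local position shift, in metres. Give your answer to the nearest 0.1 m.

602.1 m

The local east axis at (φ, λ) is (−sin λ, cos λ, 0), so ΔE = −sin(154.523°)·(-37) + cos(154.523°)·447 = -387.62 m.
The local north axis is (−sin φ cos λ, −sin φ sin λ, cos φ), giving ΔN = -27.933 − 160.794 − 271.968 = -460.70 m.
Horizontal magnitude = √(ΔE² + ΔN²) = √((-387.62)² + (-460.70)²) = 602.07 m.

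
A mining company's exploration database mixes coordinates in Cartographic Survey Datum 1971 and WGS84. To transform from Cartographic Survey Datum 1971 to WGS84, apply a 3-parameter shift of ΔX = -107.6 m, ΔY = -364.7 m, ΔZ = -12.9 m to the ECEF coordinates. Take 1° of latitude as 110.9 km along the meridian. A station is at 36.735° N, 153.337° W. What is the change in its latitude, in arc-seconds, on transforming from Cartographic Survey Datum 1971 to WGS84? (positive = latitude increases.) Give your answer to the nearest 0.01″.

Δφ = -5.38″

sin φ = 0.598115, cos φ = 0.801410, sin λ = -0.448742, cos λ = -0.893661.
North component: ΔN = −sin φ cos λ·ΔX − sin φ sin λ·ΔY + cos φ·ΔZ = −(0.598115)(-0.893661)(-107.6) − (0.598115)(-0.448742)(-364.7) + (0.801410)(-12.9) = -165.74 m.
1° of latitude spans 110900 m, so Δφ = -165.74 / 110900 × 3600 = -5.380″.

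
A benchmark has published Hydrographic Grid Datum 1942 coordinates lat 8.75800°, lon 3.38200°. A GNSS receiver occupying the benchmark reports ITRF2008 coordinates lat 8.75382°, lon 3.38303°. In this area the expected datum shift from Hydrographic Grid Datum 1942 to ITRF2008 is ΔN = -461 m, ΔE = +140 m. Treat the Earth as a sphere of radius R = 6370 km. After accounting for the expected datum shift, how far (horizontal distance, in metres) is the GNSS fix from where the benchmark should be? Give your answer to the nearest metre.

27 m

Observed coordinate differences: Δφ = -0.00418°, Δλ = +0.00103°.
Converting to metres (1° lat = 111177 m, cos φ = 0.988340): observed ΔN = -464.7 m, observed ΔE = 113.2 m.
Subtracting the expected shift leaves a residual of -464.7 − (-461) = -3.7 m north and 113.2 − (140) = -26.8 m east.
Residual distance = √((-3.7)² + (-26.8)²) = 27.1 m.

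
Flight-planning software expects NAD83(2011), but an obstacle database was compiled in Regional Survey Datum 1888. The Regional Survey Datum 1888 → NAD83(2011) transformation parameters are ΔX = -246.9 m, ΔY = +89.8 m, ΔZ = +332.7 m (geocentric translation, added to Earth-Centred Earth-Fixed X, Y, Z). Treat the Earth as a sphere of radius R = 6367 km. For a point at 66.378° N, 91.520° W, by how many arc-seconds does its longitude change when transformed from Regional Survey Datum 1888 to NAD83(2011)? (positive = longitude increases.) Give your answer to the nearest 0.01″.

Δλ = -20.15″

sin φ = 0.916209, cos φ = 0.400701, sin λ = -0.999648, cos λ = -0.026526.
East component: ΔE = −sin λ·ΔX + cos λ·ΔY = −(-0.999648)(-246.9) + (-0.026526)(89.8) = -249.20 m.
1° of latitude spans πR/180 = 111125 m; at latitude φ, 1° of longitude spans that × cos φ = 44527.9 m, so Δλ = -249.20 / 44527.9 × 3600 = -20.147″.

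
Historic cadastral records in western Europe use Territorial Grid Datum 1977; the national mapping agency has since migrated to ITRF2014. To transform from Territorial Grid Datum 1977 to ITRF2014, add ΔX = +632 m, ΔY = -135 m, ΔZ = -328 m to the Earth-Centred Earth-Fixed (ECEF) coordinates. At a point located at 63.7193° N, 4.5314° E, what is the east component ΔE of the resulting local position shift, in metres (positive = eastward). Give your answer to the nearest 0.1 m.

At φ = 63.7193°, λ = 4.5314°: sin φ = 0.896636, cos φ = 0.442769, sin λ = 0.079005, cos λ = 0.996874.
ΔE = −sin λ·ΔX + cos λ·ΔY = −(0.079005)·(632) + (0.996874)·(-135) = -184.51 m.

ΔE = -184.5 m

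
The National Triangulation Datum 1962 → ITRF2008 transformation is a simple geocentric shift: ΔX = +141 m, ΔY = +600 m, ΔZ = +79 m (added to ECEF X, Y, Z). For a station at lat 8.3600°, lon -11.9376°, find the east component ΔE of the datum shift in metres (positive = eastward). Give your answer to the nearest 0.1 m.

ΔE = 616.2 m

At φ = 8.3600°, λ = -11.9376°: sin φ = 0.145392, cos φ = 0.989374, sin λ = -0.206846, cos λ = 0.978373.
ΔE = −sin λ·ΔX + cos λ·ΔY = −(-0.206846)·(141) + (0.978373)·(600) = 616.19 m.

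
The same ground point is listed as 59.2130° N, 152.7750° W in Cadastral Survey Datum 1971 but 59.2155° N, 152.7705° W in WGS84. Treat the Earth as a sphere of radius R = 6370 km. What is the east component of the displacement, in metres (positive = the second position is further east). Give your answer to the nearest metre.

Δφ = 59.2155° − 59.2130° = +0.0025°; Δλ = -152.7705° − -152.7750° = +0.0045°.
1° along a meridian = πR/180 = 111177 m.
ΔN = Δφ × 111177 = 277.9 m; ΔE = Δλ × 111177 × cos(59.2130°) = +0.0045 × 111177 × 0.511848 = 256.1 m.

ΔE = 256 m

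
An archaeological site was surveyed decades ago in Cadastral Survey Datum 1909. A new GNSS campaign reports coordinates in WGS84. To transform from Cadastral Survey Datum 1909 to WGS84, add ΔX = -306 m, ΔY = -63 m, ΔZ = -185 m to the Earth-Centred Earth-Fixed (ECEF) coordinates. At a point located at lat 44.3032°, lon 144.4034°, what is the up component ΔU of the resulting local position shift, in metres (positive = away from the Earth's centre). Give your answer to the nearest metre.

The local up (radial) axis is (cos φ cos λ, cos φ sin λ, sin φ), giving ΔU = 178.069 − 26.244 − 129.214 = 22.61 m.

ΔU = 23 m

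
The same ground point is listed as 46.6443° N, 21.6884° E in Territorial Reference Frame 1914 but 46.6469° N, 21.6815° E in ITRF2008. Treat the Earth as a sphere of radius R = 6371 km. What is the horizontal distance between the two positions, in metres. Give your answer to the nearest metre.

Δφ = 46.6469° − 46.6443° = +0.0026°; Δλ = 21.6815° − 21.6884° = -0.0069°.
1° along a meridian = πR/180 = 111195 m.
ΔN = Δφ × 111195 = 289.1 m; ΔE = Δλ × 111195 × cos(46.6443°) = -0.0069 × 111195 × 0.686526 = -526.7 m.
Distance = √(ΔE² + ΔN²) = √((-526.7)² + 289.1²) = 600.9 m.

601 m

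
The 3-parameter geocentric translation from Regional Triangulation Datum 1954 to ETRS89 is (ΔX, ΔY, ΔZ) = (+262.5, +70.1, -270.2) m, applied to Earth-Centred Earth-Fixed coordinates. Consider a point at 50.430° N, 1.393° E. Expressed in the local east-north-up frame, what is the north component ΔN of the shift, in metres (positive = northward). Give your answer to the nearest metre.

At φ = 50.430°, λ = 1.393°: sin φ = 0.770847, cos φ = 0.637020, sin λ = 0.024310, cos λ = 0.999704.
ΔN = −sin φ cos λ·ΔX − sin φ sin λ·ΔY + cos φ·ΔZ = −(0.770847)(0.999704)(262.5) − (0.770847)(0.024310)(70.1) + (0.637020)(-270.2) = -375.72 m.

ΔN = -376 m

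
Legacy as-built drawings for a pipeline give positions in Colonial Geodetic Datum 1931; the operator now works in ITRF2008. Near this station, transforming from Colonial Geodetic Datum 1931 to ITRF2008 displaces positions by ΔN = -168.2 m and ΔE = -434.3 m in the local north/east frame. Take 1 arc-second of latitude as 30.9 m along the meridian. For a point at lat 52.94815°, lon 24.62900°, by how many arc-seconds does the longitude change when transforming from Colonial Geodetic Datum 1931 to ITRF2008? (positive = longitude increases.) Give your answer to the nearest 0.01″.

Δλ = -23.33″

At latitude 52.94815°, cos φ = 0.602538.
1″ of longitude at this latitude = 30.90 × cos φ = 18.6184 m, so Δλ = -434.3 / 18.6184 = -23.326″.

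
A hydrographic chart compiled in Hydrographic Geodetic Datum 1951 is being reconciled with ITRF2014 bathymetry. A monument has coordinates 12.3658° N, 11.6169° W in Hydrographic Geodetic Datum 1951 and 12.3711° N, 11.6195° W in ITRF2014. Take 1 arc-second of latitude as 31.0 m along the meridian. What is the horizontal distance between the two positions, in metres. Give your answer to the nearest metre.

Δφ = 12.3711° − 12.3658° = +0.0053°; Δλ = -11.6195° − -11.6169° = -0.0026°.
1° of latitude = 3600 × 31.00 = 111600 m.
ΔN = Δφ × 111600 = 591.5 m; ΔE = Δλ × 111600 × cos(12.3658°) = -0.0026 × 111600 × 0.976800 = -283.4 m.
Distance = √(ΔE² + ΔN²) = √((-283.4)² + 591.5²) = 655.9 m.

656 m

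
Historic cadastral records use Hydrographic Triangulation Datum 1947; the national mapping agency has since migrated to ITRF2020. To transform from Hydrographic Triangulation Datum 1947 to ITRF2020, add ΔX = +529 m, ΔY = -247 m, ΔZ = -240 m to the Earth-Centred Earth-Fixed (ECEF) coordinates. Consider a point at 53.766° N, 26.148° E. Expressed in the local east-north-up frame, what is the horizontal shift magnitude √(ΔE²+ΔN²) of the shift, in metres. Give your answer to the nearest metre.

At φ = 53.766°, λ = 26.148°: sin φ = 0.806610, cos φ = 0.591084, sin λ = 0.440691, cos λ = 0.897659.
ΔE = −sin λ·ΔX + cos λ·ΔY = −(0.440691)·(529) + (0.897659)·(-247) = -454.85 m.
ΔN = −sin φ cos λ·ΔX − sin φ sin λ·ΔY + cos φ·ΔZ = −(0.806610)(0.897659)(529) − (0.806610)(0.440691)(-247) + (0.591084)(-240) = -437.09 m.
Horizontal magnitude = √(ΔE² + ΔN²) = √((-454.85)² + (-437.09)²) = 630.82 m.

631 m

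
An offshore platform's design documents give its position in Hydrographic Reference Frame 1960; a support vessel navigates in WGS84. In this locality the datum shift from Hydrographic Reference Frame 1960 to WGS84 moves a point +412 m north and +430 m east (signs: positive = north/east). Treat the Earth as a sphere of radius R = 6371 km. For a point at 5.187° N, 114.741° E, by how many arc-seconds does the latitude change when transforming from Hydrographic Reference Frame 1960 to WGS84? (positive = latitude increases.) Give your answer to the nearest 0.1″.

On a sphere of radius R, 1 rad of latitude = R, so Δφ = ΔN / R = 412.0 / 6371000 = 6.4668e-05 rad = 13.339″.

Δφ = 13.3″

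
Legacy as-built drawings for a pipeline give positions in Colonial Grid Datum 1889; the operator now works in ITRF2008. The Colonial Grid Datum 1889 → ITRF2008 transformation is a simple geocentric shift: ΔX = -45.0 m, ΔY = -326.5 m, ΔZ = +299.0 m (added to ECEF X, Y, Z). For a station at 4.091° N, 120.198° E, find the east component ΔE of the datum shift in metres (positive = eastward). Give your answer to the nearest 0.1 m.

The local east axis at (φ, λ) is (−sin λ, cos λ, 0), so ΔE = −sin(120.198°)·(-45.0) + cos(120.198°)·(-326.5) = 203.12 m.

ΔE = 203.1 m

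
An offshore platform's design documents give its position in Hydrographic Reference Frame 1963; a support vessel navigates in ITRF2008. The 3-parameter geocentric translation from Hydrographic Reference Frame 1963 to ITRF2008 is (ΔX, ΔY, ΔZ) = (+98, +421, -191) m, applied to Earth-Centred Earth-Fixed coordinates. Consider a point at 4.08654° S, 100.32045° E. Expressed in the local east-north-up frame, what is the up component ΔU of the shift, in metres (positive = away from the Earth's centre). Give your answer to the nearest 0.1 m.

At φ = -4.08654°, λ = 100.32045°: sin φ = -0.071263, cos φ = 0.997458, sin λ = 0.983821, cos λ = -0.179153.
ΔU = cos φ cos λ·ΔX + cos φ sin λ·ΔY + sin φ·ΔZ = (0.997458)(-0.179153)(98) + (0.997458)(0.983821)(421) + (-0.071263)(-191) = 409.23 m.

ΔU = 409.2 m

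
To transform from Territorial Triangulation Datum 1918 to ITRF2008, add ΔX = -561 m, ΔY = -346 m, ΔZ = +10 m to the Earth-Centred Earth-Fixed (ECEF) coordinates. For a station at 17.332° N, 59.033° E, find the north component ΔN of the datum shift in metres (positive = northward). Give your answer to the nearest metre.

ΔN = 184 m

At φ = 17.332°, λ = 59.033°: sin φ = 0.297908, cos φ = 0.954595, sin λ = 0.857464, cos λ = 0.514544.
ΔN = −sin φ cos λ·ΔX − sin φ sin λ·ΔY + cos φ·ΔZ = −(0.297908)(0.514544)(-561) − (0.297908)(0.857464)(-346) + (0.954595)(10) = 183.92 m.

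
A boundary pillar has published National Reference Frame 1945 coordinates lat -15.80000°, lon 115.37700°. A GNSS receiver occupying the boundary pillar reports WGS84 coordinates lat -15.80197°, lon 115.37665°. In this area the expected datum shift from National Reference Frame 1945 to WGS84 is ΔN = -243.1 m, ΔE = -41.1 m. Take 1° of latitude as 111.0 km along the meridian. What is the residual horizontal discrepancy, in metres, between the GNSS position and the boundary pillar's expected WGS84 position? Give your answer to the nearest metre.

25 m

Observed coordinate differences: Δφ = -0.00197°, Δλ = -0.00035°.
Converting to metres (1° lat = 111000 m, cos φ = 0.962218): observed ΔN = -218.7 m, observed ΔE = -37.4 m.
Subtracting the expected shift leaves a residual of -218.7 − (-243.1) = 24.4 m north and -37.4 − (-41.1) = 3.7 m east.
Residual distance = √(24.4² + 3.7²) = 24.7 m.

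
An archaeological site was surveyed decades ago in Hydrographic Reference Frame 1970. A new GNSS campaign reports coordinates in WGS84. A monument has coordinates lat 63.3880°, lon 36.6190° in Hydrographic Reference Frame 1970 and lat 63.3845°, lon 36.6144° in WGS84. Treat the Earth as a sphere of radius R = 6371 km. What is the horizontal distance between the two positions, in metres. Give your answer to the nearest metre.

452 m

Δφ = 63.3845° − 63.3880° = -0.0035°; Δλ = 36.6144° − 36.6190° = -0.0046°.
1° along a meridian = πR/180 = 111195 m.
ΔN = Δφ × 111195 = -389.2 m; ΔE = Δλ × 111195 × cos(63.3880°) = -0.0046 × 111195 × 0.447946 = -229.1 m.
Distance = √(ΔE² + ΔN²) = √((-229.1)² + (-389.2)²) = 451.6 m.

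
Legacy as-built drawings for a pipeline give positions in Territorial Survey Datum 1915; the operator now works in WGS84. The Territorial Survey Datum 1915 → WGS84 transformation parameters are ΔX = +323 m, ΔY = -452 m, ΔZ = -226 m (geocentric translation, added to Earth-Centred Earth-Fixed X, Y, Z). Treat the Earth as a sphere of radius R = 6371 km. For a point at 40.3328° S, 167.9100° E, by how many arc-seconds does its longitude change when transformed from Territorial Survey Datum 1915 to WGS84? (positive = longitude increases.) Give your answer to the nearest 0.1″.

sin φ = -0.647226, cos φ = 0.762298, sin λ = 0.209448, cos λ = -0.977820.
East component: ΔE = −sin λ·ΔX + cos λ·ΔY = −(0.209448)(323) + (-0.977820)(-452) = 374.32 m.
1° of latitude spans πR/180 = 111195 m; at latitude φ, 1° of longitude spans that × cos φ = 84763.7 m, so Δλ = 374.32 / 84763.7 × 3600 = 15.898″.

Δλ = 15.9″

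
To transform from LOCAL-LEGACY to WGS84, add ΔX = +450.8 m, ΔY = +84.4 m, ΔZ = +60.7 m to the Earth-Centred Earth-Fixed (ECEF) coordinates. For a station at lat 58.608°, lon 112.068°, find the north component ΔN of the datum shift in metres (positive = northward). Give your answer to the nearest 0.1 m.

The local north axis is (−sin φ cos λ, −sin φ sin λ, cos φ), giving ΔN = 144.577 − 66.768 + 31.618 = 109.43 m.

ΔN = 109.4 m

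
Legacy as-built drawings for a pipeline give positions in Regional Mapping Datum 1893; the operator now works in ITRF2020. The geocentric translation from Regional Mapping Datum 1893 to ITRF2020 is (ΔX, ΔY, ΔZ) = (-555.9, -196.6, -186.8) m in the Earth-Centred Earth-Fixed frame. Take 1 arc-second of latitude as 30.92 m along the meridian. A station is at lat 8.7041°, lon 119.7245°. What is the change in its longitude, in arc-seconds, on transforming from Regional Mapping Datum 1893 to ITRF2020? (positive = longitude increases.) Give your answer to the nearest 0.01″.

sin φ = 0.151332, cos φ = 0.988483, sin λ = 0.868420, cos λ = -0.495830.
East component: ΔE = −sin λ·ΔX + cos λ·ΔY = −(0.868420)(-555.9) + (-0.495830)(-196.6) = 580.23 m.
1° of latitude spans 3600 × 30.92 = 111312 m; at latitude φ, 1° of longitude spans that × cos φ = 110030.0 m, so Δλ = 580.23 / 110030.0 × 3600 = 18.984″.

Δλ = 18.98″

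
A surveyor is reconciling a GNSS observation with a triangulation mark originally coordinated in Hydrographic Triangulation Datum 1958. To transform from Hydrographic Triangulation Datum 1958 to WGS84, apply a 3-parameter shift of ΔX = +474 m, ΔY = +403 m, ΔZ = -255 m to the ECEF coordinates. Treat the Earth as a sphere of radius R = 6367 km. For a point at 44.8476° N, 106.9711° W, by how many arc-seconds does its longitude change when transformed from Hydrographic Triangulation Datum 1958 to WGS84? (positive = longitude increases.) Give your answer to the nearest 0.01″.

Δλ = 15.34″

sin φ = 0.705223, cos φ = 0.708985, sin λ = -0.956452, cos λ = -0.291889.
East component: ΔE = −sin λ·ΔX + cos λ·ΔY = −(-0.956452)(474) + (-0.291889)(403) = 335.73 m.
1° of latitude spans πR/180 = 111125 m; at latitude φ, 1° of longitude spans that × cos φ = 78786.0 m, so Δλ = 335.73 / 78786.0 × 3600 = 15.340″.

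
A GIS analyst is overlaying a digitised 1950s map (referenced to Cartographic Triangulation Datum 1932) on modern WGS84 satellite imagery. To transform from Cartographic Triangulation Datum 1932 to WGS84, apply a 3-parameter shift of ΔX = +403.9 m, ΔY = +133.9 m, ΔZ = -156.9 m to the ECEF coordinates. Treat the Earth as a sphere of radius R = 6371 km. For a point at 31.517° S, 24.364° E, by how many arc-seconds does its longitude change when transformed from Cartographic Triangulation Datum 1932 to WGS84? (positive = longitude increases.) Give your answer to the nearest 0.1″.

sin φ = -0.522752, cos φ = 0.852485, sin λ = 0.412532, cos λ = 0.910943.
East component: ΔE = −sin λ·ΔX + cos λ·ΔY = −(0.412532)(403.9) + (0.910943)(133.9) = -44.65 m.
1° of latitude spans πR/180 = 111195 m; at latitude φ, 1° of longitude spans that × cos φ = 94792.0 m, so Δλ = -44.65 / 94792.0 × 3600 = -1.696″.

Δλ = -1.7″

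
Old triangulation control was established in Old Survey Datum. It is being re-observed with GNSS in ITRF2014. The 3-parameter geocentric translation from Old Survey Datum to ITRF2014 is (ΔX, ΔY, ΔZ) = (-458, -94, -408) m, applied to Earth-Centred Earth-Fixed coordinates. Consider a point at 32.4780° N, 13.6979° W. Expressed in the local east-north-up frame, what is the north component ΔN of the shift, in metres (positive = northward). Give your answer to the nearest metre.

At φ = 32.4780°, λ = -13.6979°: sin φ = 0.536976, cos φ = 0.843598, sin λ = -0.236803, cos λ = 0.971558.
ΔN = −sin φ cos λ·ΔX − sin φ sin λ·ΔY + cos φ·ΔZ = −(0.536976)(0.971558)(-458) − (0.536976)(-0.236803)(-94) + (0.843598)(-408) = -117.20 m.

ΔN = -117 m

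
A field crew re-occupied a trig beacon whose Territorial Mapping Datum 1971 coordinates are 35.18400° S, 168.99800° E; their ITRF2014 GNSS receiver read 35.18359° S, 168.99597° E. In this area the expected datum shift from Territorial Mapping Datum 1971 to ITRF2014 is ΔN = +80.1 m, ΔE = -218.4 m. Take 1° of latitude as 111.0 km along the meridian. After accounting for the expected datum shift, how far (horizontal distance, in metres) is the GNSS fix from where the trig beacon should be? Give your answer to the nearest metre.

Observed coordinate differences: Δφ = +0.00041°, Δλ = -0.00203°.
Converting to metres (1° lat = 111000 m, cos φ = 0.817306): observed ΔN = 45.5 m, observed ΔE = -184.2 m.
Subtracting the expected shift leaves a residual of 45.5 − (80.1) = -34.6 m north and -184.2 − (-218.4) = 34.2 m east.
Residual distance = √((-34.6)² + 34.2²) = 48.7 m.

49 m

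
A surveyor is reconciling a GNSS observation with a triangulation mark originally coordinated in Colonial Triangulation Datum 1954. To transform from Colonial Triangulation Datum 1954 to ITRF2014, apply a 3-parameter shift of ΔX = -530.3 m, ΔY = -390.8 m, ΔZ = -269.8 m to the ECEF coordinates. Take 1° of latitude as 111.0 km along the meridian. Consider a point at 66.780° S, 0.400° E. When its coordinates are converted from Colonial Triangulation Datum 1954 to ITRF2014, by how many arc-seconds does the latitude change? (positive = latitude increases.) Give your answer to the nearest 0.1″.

sin φ = -0.918998, cos φ = 0.394263, sin λ = 0.006981, cos λ = 0.999976.
North component: ΔN = −sin φ cos λ·ΔX − sin φ sin λ·ΔY + cos φ·ΔZ = −(-0.918998)(0.999976)(-530.3) − (-0.918998)(0.006981)(-390.8) + (0.394263)(-269.8) = -596.21 m.
1° of latitude spans 111000 m, so Δφ = -596.21 / 111000 × 3600 = -19.337″.

Δφ = -19.3″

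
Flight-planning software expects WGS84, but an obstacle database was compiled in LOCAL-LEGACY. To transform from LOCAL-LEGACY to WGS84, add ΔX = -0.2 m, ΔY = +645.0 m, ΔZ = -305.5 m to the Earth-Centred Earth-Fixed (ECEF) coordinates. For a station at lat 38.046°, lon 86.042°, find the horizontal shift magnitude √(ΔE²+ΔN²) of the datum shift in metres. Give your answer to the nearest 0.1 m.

The local east axis at (φ, λ) is (−sin λ, cos λ, 0), so ΔE = −sin(86.042°)·(-0.2) + cos(86.042°)·645.0 = 44.72 m.
The local north axis is (−sin φ cos λ, −sin φ sin λ, cos φ), giving ΔN = 0.009 − 396.561 − 240.586 = -637.14 m.
Horizontal magnitude = √(ΔE² + ΔN²) = √(44.72² + (-637.14)²) = 638.71 m.

638.7 m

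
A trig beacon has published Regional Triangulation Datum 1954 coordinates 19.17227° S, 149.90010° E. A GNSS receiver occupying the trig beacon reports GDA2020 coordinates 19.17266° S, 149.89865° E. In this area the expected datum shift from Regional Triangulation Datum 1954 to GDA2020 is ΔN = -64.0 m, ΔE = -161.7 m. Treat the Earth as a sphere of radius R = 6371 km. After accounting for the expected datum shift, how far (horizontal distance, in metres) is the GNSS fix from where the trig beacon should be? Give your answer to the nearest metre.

Observed coordinate differences: Δφ = -0.00039°, Δλ = -0.00145°.
Converting to metres (1° lat = 111195 m, cos φ = 0.944535): observed ΔN = -43.4 m, observed ΔE = -152.3 m.
Subtracting the expected shift leaves a residual of -43.4 − (-64.0) = 20.6 m north and -152.3 − (-161.7) = 9.4 m east.
Residual distance = √(20.6² + 9.4²) = 22.7 m.

23 m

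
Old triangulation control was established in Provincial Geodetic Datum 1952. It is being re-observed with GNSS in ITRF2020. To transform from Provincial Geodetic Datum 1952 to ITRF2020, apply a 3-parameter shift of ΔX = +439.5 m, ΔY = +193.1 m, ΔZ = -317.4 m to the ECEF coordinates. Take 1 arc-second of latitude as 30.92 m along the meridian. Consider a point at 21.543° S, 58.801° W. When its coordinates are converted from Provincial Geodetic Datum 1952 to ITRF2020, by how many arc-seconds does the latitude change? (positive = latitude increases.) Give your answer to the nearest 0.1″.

sin φ = -0.367199, cos φ = 0.930142, sin λ = -0.855373, cos λ = 0.518012.
North component: ΔN = −sin φ cos λ·ΔX − sin φ sin λ·ΔY + cos φ·ΔZ = −(-0.367199)(0.518012)(439.5) − (-0.367199)(-0.855373)(193.1) + (0.930142)(-317.4) = -272.28 m.
1° of latitude spans 3600 × 30.92 = 111312 m, so Δφ = -272.28 / 111312 × 3600 = -8.806″.

Δφ = -8.8″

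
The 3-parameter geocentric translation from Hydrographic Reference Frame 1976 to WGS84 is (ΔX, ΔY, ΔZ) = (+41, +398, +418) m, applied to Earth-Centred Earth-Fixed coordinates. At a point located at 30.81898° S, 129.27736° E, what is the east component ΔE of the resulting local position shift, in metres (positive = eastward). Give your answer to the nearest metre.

At φ = -30.81898°, λ = 129.27736°: sin φ = -0.512327, cos φ = 0.858790, sin λ = 0.774090, cos λ = -0.633075.
ΔE = −sin λ·ΔX + cos λ·ΔY = −(0.774090)·(41) + (-0.633075)·(398) = -283.70 m.

ΔE = -284 m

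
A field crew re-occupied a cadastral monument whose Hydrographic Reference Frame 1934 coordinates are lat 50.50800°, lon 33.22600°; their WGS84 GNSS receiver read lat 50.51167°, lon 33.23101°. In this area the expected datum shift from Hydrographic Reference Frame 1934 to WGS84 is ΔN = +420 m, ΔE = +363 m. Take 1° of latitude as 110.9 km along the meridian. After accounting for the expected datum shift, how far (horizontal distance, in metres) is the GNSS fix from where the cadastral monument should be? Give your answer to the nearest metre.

16 m

Observed coordinate differences: Δφ = +0.00367°, Δλ = +0.00501°.
Converting to metres (1° lat = 110900 m, cos φ = 0.635970): observed ΔN = 407.0 m, observed ΔE = 353.4 m.
Subtracting the expected shift leaves a residual of 407.0 − (420) = -13.0 m north and 353.4 − (363) = -9.6 m east.
Residual distance = √((-13.0)² + (-9.6)²) = 16.2 m.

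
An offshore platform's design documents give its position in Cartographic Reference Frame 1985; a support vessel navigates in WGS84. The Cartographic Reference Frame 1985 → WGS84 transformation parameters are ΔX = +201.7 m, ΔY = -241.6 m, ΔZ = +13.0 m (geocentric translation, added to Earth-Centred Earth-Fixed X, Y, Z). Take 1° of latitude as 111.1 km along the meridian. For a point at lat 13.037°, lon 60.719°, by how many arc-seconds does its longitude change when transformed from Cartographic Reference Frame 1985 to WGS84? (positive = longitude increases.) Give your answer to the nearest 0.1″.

sin φ = 0.225580, cos φ = 0.974225, sin λ = 0.872232, cos λ = 0.489093.
East component: ΔE = −sin λ·ΔX + cos λ·ΔY = −(0.872232)(201.7) + (0.489093)(-241.6) = -294.09 m.
1° of latitude spans 111100 m; at latitude φ, 1° of longitude spans that × cos φ = 108236.4 m, so Δλ = -294.09 / 108236.4 × 3600 = -9.782″.

Δλ = -9.8″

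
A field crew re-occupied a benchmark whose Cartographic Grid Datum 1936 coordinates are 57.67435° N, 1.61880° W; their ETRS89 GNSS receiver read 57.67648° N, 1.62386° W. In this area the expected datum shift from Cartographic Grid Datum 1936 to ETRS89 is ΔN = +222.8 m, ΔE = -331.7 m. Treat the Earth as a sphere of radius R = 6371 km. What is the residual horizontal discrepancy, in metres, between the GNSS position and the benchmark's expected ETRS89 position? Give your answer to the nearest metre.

34 m

Observed coordinate differences: Δφ = +0.00213°, Δλ = -0.00506°.
Converting to metres (1° lat = 111195 m, cos φ = 0.534731): observed ΔN = 236.8 m, observed ΔE = -300.9 m.
Subtracting the expected shift leaves a residual of 236.8 − (222.8) = 14.0 m north and -300.9 − (-331.7) = 30.8 m east.
Residual distance = √(14.0² + 30.8²) = 33.9 m.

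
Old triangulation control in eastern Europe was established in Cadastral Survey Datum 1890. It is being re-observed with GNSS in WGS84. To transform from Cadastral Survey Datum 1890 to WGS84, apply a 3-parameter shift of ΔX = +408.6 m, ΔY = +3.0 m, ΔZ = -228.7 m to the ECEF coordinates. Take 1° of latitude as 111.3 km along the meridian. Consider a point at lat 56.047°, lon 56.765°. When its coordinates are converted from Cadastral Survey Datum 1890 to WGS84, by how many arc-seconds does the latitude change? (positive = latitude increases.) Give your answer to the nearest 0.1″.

Δφ = -10.2″

sin φ = 0.829496, cos φ = 0.558513, sin λ = 0.836430, cos λ = 0.548074.
North component: ΔN = −sin φ cos λ·ΔX − sin φ sin λ·ΔY + cos φ·ΔZ = −(0.829496)(0.548074)(408.6) − (0.829496)(0.836430)(3.0) + (0.558513)(-228.7) = -315.57 m.
1° of latitude spans 111300 m, so Δφ = -315.57 / 111300 × 3600 = -10.207″.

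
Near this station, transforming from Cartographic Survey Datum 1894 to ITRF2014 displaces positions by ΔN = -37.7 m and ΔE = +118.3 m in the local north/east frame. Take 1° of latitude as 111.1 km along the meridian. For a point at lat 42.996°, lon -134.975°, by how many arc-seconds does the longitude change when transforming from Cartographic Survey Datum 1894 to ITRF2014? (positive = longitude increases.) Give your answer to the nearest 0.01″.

At latitude 42.996°, cos φ = 0.731401.
1° of longitude at this latitude = 111.1 × cos φ = 81.26 km, so Δλ = 118.3 / 81258.7 = 0.0014558° = 5.241″.

Δλ = 5.24″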